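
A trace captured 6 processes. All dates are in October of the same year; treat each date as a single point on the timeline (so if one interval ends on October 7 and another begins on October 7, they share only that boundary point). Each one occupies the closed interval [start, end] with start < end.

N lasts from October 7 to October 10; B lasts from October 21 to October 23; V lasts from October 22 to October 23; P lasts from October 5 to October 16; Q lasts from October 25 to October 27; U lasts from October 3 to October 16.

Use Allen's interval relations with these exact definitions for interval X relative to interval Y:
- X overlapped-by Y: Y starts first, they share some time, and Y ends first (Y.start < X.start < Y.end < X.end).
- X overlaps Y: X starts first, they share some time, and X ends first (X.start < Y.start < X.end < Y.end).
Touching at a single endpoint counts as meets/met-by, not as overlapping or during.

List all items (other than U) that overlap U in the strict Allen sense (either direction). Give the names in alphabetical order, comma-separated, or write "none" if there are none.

Target U = [October 3, October 16].
B [October 21, October 23] → after → no.
N [October 7, October 10] → during → no.
P [October 5, October 16] → finishes → no.
Q [October 25, October 27] → after → no.
V [October 22, October 23] → after → no.
Result: none.

none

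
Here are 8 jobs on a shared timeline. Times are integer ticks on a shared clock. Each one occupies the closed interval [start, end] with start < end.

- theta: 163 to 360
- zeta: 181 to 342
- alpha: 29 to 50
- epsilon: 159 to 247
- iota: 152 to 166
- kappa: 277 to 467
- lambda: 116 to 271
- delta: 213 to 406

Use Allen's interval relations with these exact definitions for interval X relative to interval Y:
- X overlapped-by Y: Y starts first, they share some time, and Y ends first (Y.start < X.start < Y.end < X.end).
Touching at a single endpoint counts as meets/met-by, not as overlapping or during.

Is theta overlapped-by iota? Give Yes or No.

Yes

theta = [163, 360], iota = [152, 166].
Actual relation of theta to iota: overlapped-by.
Asked whether 'overlapped-by' holds → Yes.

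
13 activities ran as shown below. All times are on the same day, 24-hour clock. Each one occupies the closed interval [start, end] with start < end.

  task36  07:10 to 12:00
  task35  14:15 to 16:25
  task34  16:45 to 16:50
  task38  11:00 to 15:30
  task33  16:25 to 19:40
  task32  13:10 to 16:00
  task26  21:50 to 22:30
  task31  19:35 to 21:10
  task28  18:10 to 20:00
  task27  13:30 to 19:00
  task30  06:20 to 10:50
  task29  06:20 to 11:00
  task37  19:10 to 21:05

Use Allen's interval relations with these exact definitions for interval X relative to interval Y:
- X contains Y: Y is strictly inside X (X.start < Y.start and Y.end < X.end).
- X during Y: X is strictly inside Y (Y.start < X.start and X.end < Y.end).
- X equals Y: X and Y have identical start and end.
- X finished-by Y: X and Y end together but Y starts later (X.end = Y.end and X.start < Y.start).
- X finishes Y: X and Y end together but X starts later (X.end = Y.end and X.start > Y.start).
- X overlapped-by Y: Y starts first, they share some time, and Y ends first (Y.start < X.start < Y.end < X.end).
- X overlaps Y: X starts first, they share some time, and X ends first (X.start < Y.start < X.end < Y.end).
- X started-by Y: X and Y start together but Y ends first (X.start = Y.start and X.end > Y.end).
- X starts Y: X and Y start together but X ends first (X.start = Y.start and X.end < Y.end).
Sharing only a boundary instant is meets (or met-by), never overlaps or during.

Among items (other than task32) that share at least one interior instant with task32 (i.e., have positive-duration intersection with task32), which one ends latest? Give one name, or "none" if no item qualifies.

Target task32 = [13:10, 16:00].
task26 [21:50, 22:30] → after → excluded.
task27 [13:30, 19:00] → overlapped-by → candidate.
task28 [18:10, 20:00] → after → excluded.
task29 [06:20, 11:00] → before → excluded.
task30 [06:20, 10:50] → before → excluded.
task31 [19:35, 21:10] → after → excluded.
task33 [16:25, 19:40] → after → excluded.
task34 [16:45, 16:50] → after → excluded.
task35 [14:15, 16:25] → overlapped-by → candidate.
task36 [07:10, 12:00] → before → excluded.
task37 [19:10, 21:05] → after → excluded.
task38 [11:00, 15:30] → overlaps → candidate.
Among candidates, latest end is 19:00 → task27.

task27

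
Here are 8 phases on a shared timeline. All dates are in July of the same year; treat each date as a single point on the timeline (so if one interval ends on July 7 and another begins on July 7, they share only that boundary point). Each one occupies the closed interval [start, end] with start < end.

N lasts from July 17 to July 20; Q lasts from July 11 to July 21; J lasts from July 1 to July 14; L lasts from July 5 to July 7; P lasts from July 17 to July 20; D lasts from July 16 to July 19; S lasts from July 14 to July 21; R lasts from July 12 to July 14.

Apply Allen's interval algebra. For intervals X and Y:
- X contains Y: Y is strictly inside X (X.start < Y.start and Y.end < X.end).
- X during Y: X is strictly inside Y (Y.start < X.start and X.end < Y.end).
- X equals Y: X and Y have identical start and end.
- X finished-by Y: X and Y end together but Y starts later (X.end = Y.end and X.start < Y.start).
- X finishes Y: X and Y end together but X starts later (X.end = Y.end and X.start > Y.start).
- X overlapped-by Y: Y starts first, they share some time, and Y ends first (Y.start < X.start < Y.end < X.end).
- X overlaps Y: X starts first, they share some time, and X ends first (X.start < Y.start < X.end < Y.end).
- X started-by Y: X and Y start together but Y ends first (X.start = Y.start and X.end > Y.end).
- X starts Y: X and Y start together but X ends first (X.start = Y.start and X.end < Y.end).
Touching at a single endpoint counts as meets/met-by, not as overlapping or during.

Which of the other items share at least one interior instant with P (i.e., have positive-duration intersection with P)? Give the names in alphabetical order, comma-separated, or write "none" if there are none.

D, N, Q, S

Target P = [July 17, July 20].
D [July 16, July 19] → overlaps → yes.
J [July 1, July 14] → before → no.
L [July 5, July 7] → before → no.
N [July 17, July 20] → equals → yes.
Q [July 11, July 21] → contains → yes.
R [July 12, July 14] → before → no.
S [July 14, July 21] → contains → yes.
Result: D, N, Q, S.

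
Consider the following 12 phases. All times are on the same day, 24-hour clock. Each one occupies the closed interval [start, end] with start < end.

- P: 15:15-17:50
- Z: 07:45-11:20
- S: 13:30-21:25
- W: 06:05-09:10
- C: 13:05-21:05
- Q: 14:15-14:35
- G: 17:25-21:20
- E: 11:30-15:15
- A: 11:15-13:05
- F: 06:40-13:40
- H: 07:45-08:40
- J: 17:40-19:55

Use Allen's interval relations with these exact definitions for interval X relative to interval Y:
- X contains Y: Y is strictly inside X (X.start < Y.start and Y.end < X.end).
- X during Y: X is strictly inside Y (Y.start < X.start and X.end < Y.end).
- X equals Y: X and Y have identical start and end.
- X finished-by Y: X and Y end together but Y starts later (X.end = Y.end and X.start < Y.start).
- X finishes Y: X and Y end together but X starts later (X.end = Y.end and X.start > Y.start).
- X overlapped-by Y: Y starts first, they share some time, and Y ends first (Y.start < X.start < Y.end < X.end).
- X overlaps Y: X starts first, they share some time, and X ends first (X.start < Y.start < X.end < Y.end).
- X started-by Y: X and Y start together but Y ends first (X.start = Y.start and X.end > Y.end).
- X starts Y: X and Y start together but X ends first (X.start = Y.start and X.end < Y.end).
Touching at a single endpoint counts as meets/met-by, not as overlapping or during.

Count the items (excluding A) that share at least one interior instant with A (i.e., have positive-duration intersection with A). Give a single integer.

3

Target A = [11:15, 13:05].
C [13:05, 21:05] → met-by → no.
E [11:30, 15:15] → overlapped-by → counts.
F [06:40, 13:40] → contains → counts.
G [17:25, 21:20] → after → no.
H [07:45, 08:40] → before → no.
J [17:40, 19:55] → after → no.
P [15:15, 17:50] → after → no.
Q [14:15, 14:35] → after → no.
S [13:30, 21:25] → after → no.
W [06:05, 09:10] → before → no.
Z [07:45, 11:20] → overlaps → counts.
Total: 3.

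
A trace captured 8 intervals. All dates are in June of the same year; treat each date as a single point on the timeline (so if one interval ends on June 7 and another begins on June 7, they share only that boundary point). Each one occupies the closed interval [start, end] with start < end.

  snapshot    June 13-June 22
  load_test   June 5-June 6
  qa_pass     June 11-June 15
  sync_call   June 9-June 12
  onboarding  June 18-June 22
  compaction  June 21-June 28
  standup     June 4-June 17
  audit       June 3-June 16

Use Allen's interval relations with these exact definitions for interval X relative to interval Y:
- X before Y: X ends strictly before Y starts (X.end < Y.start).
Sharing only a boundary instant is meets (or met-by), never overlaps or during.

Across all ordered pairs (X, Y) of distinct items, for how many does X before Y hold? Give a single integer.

Checking all 56 ordered pairs for relation 'before'; matching pairs in alphabetical order:
(audit, compaction): audit before compaction ✓
(audit, onboarding): audit before onboarding ✓
(load_test, compaction): load_test before compaction ✓
(load_test, onboarding): load_test before onboarding ✓
(load_test, qa_pass): load_test before qa_pass ✓
(load_test, snapshot): load_test before snapshot ✓
(load_test, sync_call): load_test before sync_call ✓
(qa_pass, compaction): qa_pass before compaction ✓
(qa_pass, onboarding): qa_pass before onboarding ✓
(standup, compaction): standup before compaction ✓
(standup, onboarding): standup before onboarding ✓
(sync_call, compaction): sync_call before compaction ✓
(sync_call, onboarding): sync_call before onboarding ✓
(sync_call, snapshot): sync_call before snapshot ✓
Count: 14.

14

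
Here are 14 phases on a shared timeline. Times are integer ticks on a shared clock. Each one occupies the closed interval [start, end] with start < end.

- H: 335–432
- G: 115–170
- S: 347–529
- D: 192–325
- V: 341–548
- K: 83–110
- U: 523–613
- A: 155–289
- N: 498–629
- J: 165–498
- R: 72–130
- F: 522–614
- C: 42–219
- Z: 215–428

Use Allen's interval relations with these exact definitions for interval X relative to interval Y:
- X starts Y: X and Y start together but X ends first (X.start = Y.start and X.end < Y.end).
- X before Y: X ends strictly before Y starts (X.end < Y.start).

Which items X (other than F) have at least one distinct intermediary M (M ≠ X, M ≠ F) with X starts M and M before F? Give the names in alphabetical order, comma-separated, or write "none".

none

Target F = [522, 614].
Intermediaries M with M before F: A, C, D, G, H, J, K, R, Z.
Via A — items with X starts A: none.
Via C — items with X starts C: none.
Via D — items with X starts D: none.
Via G — items with X starts G: none.
Via H — items with X starts H: none.
Via J — items with X starts J: none.
Via K — items with X starts K: none.
Via R — items with X starts R: none.
Via Z — items with X starts Z: none.
Union: none.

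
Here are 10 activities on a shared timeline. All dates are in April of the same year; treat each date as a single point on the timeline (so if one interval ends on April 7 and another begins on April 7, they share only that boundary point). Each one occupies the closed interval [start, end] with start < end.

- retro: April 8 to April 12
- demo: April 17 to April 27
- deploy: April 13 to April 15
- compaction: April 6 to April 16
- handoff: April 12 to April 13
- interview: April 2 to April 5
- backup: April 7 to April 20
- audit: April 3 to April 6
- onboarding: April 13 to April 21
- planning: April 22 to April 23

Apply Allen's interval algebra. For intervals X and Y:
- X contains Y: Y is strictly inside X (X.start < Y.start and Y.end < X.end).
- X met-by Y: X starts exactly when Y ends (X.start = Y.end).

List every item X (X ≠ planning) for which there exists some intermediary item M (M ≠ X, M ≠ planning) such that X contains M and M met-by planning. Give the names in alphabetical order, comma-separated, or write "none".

Target planning = [April 22, April 23].
Intermediaries M with M met-by planning: none.
Union: none.

none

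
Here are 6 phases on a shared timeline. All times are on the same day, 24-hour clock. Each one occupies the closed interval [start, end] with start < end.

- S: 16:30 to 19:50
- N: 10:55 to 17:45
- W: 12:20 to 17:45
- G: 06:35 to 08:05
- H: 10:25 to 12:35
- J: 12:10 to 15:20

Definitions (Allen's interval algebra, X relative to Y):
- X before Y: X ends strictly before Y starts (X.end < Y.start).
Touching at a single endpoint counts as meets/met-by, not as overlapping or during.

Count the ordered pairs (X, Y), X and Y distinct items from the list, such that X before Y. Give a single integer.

7

Checking all 30 ordered pairs for relation 'before'; matching pairs in alphabetical order:
(G, H): G before H ✓
(G, J): G before J ✓
(G, N): G before N ✓
(G, S): G before S ✓
(G, W): G before W ✓
(H, S): H before S ✓
(J, S): J before S ✓
Count: 7.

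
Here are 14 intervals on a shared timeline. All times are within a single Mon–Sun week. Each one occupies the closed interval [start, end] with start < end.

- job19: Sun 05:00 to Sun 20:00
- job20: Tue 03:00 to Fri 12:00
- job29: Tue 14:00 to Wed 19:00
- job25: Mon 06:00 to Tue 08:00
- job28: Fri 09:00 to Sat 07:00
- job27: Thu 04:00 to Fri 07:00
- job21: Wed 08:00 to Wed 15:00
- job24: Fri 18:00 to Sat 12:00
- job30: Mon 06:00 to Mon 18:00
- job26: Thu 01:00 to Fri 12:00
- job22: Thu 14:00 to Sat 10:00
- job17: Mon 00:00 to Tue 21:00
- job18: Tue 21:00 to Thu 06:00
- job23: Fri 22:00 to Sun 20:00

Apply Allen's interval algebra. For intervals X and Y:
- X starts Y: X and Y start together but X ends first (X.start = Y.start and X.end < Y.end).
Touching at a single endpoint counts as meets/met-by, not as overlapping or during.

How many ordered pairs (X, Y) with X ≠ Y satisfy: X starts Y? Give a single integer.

Checking all 182 ordered pairs for relation 'starts'; matching pairs in alphabetical order:
(job30, job25): job30 starts job25 ✓
Count: 1.

1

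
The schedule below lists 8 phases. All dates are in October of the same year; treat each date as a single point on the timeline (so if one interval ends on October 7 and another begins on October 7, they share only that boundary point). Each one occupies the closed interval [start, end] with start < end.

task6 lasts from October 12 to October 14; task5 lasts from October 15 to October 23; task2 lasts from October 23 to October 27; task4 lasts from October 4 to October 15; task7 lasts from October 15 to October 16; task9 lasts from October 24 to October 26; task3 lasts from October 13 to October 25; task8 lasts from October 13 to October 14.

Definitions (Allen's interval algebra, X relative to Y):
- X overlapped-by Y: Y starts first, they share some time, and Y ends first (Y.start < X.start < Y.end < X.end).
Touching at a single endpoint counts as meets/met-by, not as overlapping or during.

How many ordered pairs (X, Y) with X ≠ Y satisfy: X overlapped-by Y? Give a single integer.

4

Checking all 56 ordered pairs for relation 'overlapped-by'; matching pairs in alphabetical order:
(task2, task3): task2 overlapped-by task3 ✓
(task3, task4): task3 overlapped-by task4 ✓
(task3, task6): task3 overlapped-by task6 ✓
(task9, task3): task9 overlapped-by task3 ✓
Count: 4.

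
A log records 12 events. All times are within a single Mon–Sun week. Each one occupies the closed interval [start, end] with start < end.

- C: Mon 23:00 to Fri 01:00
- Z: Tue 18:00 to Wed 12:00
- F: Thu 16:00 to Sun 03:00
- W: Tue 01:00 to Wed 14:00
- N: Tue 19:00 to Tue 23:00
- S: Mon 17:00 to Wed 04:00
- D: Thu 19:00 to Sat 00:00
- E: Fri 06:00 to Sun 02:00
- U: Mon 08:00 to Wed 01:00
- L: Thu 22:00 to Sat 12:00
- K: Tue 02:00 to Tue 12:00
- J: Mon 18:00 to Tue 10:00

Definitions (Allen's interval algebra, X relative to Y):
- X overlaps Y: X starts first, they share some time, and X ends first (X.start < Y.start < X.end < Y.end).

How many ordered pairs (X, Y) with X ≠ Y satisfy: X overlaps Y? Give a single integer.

Checking all 132 ordered pairs for relation 'overlaps'; matching pairs in alphabetical order:
(C, D): C overlaps D ✓
(C, F): C overlaps F ✓
(C, L): C overlaps L ✓
(D, E): D overlaps E ✓
(D, L): D overlaps L ✓
(J, C): J overlaps C ✓
(J, K): J overlaps K ✓
(J, W): J overlaps W ✓
(L, E): L overlaps E ✓
(S, C): S overlaps C ✓
(S, W): S overlaps W ✓
(S, Z): S overlaps Z ✓
(U, C): U overlaps C ✓
(U, S): U overlaps S ✓
(U, W): U overlaps W ✓
(U, Z): U overlaps Z ✓
Count: 16.

16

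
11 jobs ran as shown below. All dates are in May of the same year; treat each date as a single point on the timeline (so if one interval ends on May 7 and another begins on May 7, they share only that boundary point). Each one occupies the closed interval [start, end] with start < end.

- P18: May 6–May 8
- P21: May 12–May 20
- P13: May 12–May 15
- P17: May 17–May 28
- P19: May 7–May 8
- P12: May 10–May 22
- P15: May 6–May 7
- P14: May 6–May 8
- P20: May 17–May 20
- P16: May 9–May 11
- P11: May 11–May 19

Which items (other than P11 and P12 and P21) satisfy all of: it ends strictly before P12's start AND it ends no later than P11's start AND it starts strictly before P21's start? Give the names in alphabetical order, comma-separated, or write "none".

P14, P15, P18, P19

Conditions: its end is strictly before P12's start (X.end < May 10) AND its end is no later than P11's start (X.end <= May 11) AND its start is strictly before P21's start (X.start < May 12).
P13: end May 15 < May 10? ✗; end May 15 <= May 11? ✗; start May 12 < May 12? ✗ → no.
P14: end May 8 < May 10? ✓; end May 8 <= May 11? ✓; start May 6 < May 12? ✓ → yes.
P15: end May 7 < May 10? ✓; end May 7 <= May 11? ✓; start May 6 < May 12? ✓ → yes.
P16: end May 11 < May 10? ✗; end May 11 <= May 11? ✓; start May 9 < May 12? ✓ → no.
P17: end May 28 < May 10? ✗; end May 28 <= May 11? ✗; start May 17 < May 12? ✗ → no.
P18: end May 8 < May 10? ✓; end May 8 <= May 11? ✓; start May 6 < May 12? ✓ → yes.
P19: end May 8 < May 10? ✓; end May 8 <= May 11? ✓; start May 7 < May 12? ✓ → yes.
P20: end May 20 < May 10? ✗; end May 20 <= May 11? ✗; start May 17 < May 12? ✗ → no.
Result: P14, P15, P18, P19.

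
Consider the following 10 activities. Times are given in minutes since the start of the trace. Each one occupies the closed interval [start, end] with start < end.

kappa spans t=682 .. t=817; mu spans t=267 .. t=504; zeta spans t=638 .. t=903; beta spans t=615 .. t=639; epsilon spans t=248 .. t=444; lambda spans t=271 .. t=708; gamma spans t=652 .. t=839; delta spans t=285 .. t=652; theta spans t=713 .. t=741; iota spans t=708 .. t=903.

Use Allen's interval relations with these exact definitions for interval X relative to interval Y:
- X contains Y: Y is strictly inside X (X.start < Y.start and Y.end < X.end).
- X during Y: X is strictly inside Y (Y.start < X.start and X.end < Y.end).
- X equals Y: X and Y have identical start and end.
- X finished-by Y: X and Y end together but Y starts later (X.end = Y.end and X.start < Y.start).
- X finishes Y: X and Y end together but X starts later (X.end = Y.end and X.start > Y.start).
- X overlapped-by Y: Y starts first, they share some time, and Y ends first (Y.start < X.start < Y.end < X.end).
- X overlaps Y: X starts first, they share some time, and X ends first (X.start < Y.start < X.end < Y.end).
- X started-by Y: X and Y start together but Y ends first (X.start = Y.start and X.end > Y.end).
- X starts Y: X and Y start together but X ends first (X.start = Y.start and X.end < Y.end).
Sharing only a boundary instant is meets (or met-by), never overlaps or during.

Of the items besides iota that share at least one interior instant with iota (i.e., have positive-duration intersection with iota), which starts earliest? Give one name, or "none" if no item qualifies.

Target iota = [t=708, t=903].
beta [t=615, t=639] → before → excluded.
delta [t=285, t=652] → before → excluded.
epsilon [t=248, t=444] → before → excluded.
gamma [t=652, t=839] → overlaps → candidate.
kappa [t=682, t=817] → overlaps → candidate.
lambda [t=271, t=708] → meets → excluded.
mu [t=267, t=504] → before → excluded.
theta [t=713, t=741] → during → candidate.
zeta [t=638, t=903] → finished-by → candidate.
Among candidates, earliest start is t=638 → zeta.

zeta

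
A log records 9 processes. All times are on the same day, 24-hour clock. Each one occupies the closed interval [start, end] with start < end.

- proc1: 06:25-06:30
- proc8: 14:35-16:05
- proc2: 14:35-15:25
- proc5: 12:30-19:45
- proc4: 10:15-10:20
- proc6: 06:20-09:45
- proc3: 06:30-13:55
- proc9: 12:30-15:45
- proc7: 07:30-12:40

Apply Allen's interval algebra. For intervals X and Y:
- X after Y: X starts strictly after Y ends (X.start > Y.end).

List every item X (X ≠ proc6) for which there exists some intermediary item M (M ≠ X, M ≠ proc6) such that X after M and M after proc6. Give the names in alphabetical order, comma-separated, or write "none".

Target proc6 = [06:20, 09:45].
Intermediaries M with M after proc6: proc2, proc4, proc5, proc8, proc9.
Via proc2 — items with X after proc2: none.
Via proc4 — items with X after proc4: proc2, proc5, proc8, proc9.
Via proc5 — items with X after proc5: none.
Via proc8 — items with X after proc8: none.
Via proc9 — items with X after proc9: none.
Union: proc2, proc5, proc8, proc9.

proc2, proc5, proc8, proc9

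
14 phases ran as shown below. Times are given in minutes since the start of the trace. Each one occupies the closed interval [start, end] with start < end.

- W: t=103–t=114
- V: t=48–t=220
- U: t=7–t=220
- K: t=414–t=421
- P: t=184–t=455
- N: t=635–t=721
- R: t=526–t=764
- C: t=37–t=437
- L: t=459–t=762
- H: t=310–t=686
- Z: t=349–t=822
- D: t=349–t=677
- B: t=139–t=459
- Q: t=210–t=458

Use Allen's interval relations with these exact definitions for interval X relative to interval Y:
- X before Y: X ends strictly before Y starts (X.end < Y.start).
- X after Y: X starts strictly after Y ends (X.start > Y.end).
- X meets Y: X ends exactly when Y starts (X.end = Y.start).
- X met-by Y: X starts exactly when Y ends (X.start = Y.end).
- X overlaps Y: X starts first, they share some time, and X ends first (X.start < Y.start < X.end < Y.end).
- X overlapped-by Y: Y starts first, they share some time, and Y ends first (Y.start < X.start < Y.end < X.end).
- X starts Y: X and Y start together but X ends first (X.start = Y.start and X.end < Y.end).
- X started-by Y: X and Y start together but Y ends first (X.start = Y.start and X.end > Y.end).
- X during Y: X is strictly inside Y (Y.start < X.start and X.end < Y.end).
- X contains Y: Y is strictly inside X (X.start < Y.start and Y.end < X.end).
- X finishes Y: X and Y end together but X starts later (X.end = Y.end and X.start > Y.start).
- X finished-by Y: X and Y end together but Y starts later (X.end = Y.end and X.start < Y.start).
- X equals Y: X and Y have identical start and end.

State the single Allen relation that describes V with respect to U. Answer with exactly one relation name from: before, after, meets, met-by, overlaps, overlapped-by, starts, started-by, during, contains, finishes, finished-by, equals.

finishes

V = [t=48, t=220]; U = [t=7, t=220].
Compare endpoints: V.start > U.start, V.start < U.end, V.end > U.start, V.end = U.end.
That pattern is 'finishes'.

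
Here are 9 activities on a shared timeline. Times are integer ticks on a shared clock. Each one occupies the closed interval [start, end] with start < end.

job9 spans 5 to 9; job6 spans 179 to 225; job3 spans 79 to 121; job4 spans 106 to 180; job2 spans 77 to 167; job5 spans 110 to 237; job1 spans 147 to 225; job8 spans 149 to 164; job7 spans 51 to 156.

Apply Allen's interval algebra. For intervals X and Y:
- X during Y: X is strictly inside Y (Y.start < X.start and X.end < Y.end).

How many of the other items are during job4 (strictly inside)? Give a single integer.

Target job4 = [106, 180].
job1 [147, 225] → overlapped-by → no.
job2 [77, 167] → overlaps → no.
job3 [79, 121] → overlaps → no.
job5 [110, 237] → overlapped-by → no.
job6 [179, 225] → overlapped-by → no.
job7 [51, 156] → overlaps → no.
job8 [149, 164] → during → counts.
job9 [5, 9] → before → no.
Total: 1.

1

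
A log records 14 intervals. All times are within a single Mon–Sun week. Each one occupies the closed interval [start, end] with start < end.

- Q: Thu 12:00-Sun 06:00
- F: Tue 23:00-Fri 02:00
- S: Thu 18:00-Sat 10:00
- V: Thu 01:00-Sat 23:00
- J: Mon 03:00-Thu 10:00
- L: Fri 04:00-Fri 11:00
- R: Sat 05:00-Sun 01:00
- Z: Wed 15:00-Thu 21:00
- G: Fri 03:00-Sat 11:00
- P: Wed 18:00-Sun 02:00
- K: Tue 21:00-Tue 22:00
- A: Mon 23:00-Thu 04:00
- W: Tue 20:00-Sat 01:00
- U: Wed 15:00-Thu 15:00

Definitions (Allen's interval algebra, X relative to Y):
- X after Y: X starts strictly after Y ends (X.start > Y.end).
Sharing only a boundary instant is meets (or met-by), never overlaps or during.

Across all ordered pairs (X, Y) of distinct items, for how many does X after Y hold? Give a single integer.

32

Checking all 182 ordered pairs for relation 'after'; matching pairs in alphabetical order:
(F, K): F after K ✓
(G, A): G after A ✓
(G, F): G after F ✓
(G, J): G after J ✓
(G, K): G after K ✓
(G, U): G after U ✓
(G, Z): G after Z ✓
(L, A): L after A ✓
(L, F): L after F ✓
(L, J): L after J ✓
(L, K): L after K ✓
(L, U): L after U ✓
(L, Z): L after Z ✓
(P, K): P after K ✓
(Q, A): Q after A ✓
(Q, J): Q after J ✓
(Q, K): Q after K ✓
(R, A): R after A ✓
(R, F): R after F ✓
(R, J): R after J ✓
(R, K): R after K ✓
(R, L): R after L ✓
(R, U): R after U ✓
(R, W): R after W ✓
... plus 8 further pairs not listed.
Count: 32.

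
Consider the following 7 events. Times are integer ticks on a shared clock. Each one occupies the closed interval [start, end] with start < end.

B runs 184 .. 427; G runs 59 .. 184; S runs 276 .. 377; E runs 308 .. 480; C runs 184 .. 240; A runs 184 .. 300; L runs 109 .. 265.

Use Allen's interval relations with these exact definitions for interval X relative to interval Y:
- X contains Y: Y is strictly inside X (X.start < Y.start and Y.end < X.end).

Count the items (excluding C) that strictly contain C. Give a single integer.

1

Target C = [184, 240].
A [184, 300] → started-by → no.
B [184, 427] → started-by → no.
E [308, 480] → after → no.
G [59, 184] → meets → no.
L [109, 265] → contains → counts.
S [276, 377] → after → no.
Total: 1.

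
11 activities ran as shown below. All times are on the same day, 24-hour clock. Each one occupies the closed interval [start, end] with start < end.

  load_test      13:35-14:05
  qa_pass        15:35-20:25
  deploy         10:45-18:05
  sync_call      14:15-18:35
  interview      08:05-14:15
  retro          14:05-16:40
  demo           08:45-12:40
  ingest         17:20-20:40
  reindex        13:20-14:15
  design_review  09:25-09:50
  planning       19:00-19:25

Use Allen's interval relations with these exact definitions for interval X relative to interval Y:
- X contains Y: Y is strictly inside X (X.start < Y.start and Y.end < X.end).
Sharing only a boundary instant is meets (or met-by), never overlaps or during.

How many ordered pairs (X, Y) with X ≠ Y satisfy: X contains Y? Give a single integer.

10

Checking all 110 ordered pairs for relation 'contains'; matching pairs in alphabetical order:
(demo, design_review): demo contains design_review ✓
(deploy, load_test): deploy contains load_test ✓
(deploy, reindex): deploy contains reindex ✓
(deploy, retro): deploy contains retro ✓
(ingest, planning): ingest contains planning ✓
(interview, demo): interview contains demo ✓
(interview, design_review): interview contains design_review ✓
(interview, load_test): interview contains load_test ✓
(qa_pass, planning): qa_pass contains planning ✓
(reindex, load_test): reindex contains load_test ✓
Count: 10.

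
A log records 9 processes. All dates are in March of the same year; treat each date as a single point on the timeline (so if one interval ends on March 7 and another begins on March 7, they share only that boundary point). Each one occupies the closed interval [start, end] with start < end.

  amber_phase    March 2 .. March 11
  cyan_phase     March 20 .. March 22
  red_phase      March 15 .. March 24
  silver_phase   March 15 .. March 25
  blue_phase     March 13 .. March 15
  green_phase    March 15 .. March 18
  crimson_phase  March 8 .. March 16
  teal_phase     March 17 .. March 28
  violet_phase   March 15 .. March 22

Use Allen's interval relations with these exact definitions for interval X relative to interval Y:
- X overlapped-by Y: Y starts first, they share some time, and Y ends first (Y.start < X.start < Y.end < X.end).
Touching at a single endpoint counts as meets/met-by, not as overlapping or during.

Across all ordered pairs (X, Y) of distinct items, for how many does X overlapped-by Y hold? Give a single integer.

Checking all 72 ordered pairs for relation 'overlapped-by'; matching pairs in alphabetical order:
(crimson_phase, amber_phase): crimson_phase overlapped-by amber_phase ✓
(green_phase, crimson_phase): green_phase overlapped-by crimson_phase ✓
(red_phase, crimson_phase): red_phase overlapped-by crimson_phase ✓
(silver_phase, crimson_phase): silver_phase overlapped-by crimson_phase ✓
(teal_phase, green_phase): teal_phase overlapped-by green_phase ✓
(teal_phase, red_phase): teal_phase overlapped-by red_phase ✓
(teal_phase, silver_phase): teal_phase overlapped-by silver_phase ✓
(teal_phase, violet_phase): teal_phase overlapped-by violet_phase ✓
(violet_phase, crimson_phase): violet_phase overlapped-by crimson_phase ✓
Count: 9.

9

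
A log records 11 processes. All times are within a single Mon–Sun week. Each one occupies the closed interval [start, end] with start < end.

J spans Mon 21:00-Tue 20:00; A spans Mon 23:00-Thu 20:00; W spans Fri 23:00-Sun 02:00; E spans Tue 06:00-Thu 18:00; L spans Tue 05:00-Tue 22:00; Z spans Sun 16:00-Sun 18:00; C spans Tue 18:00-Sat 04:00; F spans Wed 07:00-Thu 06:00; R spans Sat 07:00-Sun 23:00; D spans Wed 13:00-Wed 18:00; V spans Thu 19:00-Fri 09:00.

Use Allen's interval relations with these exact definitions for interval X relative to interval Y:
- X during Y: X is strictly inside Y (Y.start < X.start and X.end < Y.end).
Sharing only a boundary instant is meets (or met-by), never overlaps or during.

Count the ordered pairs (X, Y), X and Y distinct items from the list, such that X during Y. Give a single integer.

Checking all 110 ordered pairs for relation 'during'; matching pairs in alphabetical order:
(D, A): D during A ✓
(D, C): D during C ✓
(D, E): D during E ✓
(D, F): D during F ✓
(E, A): E during A ✓
(F, A): F during A ✓
(F, C): F during C ✓
(F, E): F during E ✓
(L, A): L during A ✓
(V, C): V during C ✓
(Z, R): Z during R ✓
Count: 11.

11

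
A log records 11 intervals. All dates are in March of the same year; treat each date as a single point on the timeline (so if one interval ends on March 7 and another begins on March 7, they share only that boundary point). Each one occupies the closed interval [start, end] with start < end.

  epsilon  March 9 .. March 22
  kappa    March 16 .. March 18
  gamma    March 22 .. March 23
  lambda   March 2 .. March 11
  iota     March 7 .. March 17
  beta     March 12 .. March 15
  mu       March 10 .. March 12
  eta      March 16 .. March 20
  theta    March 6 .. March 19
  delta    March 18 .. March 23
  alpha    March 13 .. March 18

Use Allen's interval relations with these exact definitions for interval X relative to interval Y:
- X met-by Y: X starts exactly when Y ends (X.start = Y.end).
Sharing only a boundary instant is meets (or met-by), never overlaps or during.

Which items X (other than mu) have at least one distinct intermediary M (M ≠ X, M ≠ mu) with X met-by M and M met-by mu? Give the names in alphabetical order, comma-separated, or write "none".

none

Target mu = [March 10, March 12].
Intermediaries M with M met-by mu: beta.
Via beta — items with X met-by beta: none.
Union: none.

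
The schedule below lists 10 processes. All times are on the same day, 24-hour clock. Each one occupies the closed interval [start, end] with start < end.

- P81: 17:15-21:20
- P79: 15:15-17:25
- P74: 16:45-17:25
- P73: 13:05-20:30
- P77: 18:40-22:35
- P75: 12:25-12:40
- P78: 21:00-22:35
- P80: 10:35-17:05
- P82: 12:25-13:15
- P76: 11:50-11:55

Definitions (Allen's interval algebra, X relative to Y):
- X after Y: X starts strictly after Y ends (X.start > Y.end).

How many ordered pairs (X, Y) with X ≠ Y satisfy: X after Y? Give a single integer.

Checking all 90 ordered pairs for relation 'after'; matching pairs in alphabetical order:
(P73, P75): P73 after P75 ✓
(P73, P76): P73 after P76 ✓
(P74, P75): P74 after P75 ✓
(P74, P76): P74 after P76 ✓
(P74, P82): P74 after P82 ✓
(P75, P76): P75 after P76 ✓
(P77, P74): P77 after P74 ✓
(P77, P75): P77 after P75 ✓
(P77, P76): P77 after P76 ✓
(P77, P79): P77 after P79 ✓
(P77, P80): P77 after P80 ✓
(P77, P82): P77 after P82 ✓
(P78, P73): P78 after P73 ✓
(P78, P74): P78 after P74 ✓
(P78, P75): P78 after P75 ✓
(P78, P76): P78 after P76 ✓
(P78, P79): P78 after P79 ✓
(P78, P80): P78 after P80 ✓
(P78, P82): P78 after P82 ✓
(P79, P75): P79 after P75 ✓
(P79, P76): P79 after P76 ✓
(P79, P82): P79 after P82 ✓
(P81, P75): P81 after P75 ✓
(P81, P76): P81 after P76 ✓
... plus 3 further pairs not listed.
Count: 27.

27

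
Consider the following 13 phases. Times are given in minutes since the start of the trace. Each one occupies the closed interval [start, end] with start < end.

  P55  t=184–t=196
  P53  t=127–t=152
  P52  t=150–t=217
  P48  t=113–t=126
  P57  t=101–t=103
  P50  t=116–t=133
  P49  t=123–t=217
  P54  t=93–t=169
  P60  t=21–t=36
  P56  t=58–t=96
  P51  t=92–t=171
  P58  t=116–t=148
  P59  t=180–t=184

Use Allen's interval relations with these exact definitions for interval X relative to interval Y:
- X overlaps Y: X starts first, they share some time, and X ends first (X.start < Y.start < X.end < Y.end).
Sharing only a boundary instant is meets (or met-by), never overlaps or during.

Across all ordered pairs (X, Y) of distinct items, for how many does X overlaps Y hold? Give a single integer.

14

Checking all 156 ordered pairs for relation 'overlaps'; matching pairs in alphabetical order:
(P48, P49): P48 overlaps P49 ✓
(P48, P50): P48 overlaps P50 ✓
(P48, P58): P48 overlaps P58 ✓
(P50, P49): P50 overlaps P49 ✓
(P50, P53): P50 overlaps P53 ✓
(P51, P49): P51 overlaps P49 ✓
(P51, P52): P51 overlaps P52 ✓
(P53, P52): P53 overlaps P52 ✓
(P54, P49): P54 overlaps P49 ✓
(P54, P52): P54 overlaps P52 ✓
(P56, P51): P56 overlaps P51 ✓
(P56, P54): P56 overlaps P54 ✓
(P58, P49): P58 overlaps P49 ✓
(P58, P53): P58 overlaps P53 ✓
Count: 14.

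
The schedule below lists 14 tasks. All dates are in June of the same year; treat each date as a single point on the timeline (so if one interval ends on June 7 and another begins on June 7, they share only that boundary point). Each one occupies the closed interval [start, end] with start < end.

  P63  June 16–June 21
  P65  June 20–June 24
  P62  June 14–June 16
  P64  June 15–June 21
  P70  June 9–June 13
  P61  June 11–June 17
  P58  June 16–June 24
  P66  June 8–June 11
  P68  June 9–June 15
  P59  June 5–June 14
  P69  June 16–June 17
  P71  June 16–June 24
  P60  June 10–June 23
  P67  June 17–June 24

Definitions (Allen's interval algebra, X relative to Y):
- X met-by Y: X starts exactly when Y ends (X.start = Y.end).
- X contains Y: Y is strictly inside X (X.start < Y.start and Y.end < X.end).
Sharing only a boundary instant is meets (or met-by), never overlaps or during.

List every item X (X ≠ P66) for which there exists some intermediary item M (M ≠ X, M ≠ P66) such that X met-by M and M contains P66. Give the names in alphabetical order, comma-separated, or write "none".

Target P66 = [June 8, June 11].
Intermediaries M with M contains P66: P59.
Via P59 — items with X met-by P59: P62.
Union: P62.

P62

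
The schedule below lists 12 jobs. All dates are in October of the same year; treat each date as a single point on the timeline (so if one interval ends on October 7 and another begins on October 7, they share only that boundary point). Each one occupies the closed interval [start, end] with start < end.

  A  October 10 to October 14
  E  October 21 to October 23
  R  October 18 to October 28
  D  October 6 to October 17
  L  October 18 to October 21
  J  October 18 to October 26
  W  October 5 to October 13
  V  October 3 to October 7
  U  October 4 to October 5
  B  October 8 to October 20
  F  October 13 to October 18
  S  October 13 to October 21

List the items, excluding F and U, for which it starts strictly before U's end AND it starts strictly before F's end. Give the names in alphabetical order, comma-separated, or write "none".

V

Conditions: its start is strictly before U's end (X.start < October 5) AND its start is strictly before F's end (X.start < October 18).
A: start October 10 < October 5? ✗; start October 10 < October 18? ✓ → no.
B: start October 8 < October 5? ✗; start October 8 < October 18? ✓ → no.
D: start October 6 < October 5? ✗; start October 6 < October 18? ✓ → no.
E: start October 21 < October 5? ✗; start October 21 < October 18? ✗ → no.
J: start October 18 < October 5? ✗; start October 18 < October 18? ✗ → no.
L: start October 18 < October 5? ✗; start October 18 < October 18? ✗ → no.
R: start October 18 < October 5? ✗; start October 18 < October 18? ✗ → no.
S: start October 13 < October 5? ✗; start October 13 < October 18? ✓ → no.
V: start October 3 < October 5? ✓; start October 3 < October 18? ✓ → yes.
W: start October 5 < October 5? ✗; start October 5 < October 18? ✓ → no.
Result: V.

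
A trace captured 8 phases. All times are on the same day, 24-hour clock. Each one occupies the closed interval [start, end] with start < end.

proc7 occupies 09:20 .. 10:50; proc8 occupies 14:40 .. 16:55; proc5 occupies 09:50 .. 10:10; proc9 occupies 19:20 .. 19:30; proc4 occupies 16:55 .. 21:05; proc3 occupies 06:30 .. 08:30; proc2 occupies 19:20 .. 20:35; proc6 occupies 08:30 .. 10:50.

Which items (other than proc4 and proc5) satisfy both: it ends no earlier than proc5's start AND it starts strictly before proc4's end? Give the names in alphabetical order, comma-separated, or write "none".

Conditions: its end is no earlier than proc5's start (X.end >= 09:50) AND its start is strictly before proc4's end (X.start < 21:05).
proc2: end 20:35 >= 09:50? ✓; start 19:20 < 21:05? ✓ → yes.
proc3: end 08:30 >= 09:50? ✗; start 06:30 < 21:05? ✓ → no.
proc6: end 10:50 >= 09:50? ✓; start 08:30 < 21:05? ✓ → yes.
proc7: end 10:50 >= 09:50? ✓; start 09:20 < 21:05? ✓ → yes.
proc8: end 16:55 >= 09:50? ✓; start 14:40 < 21:05? ✓ → yes.
proc9: end 19:30 >= 09:50? ✓; start 19:20 < 21:05? ✓ → yes.
Result: proc2, proc6, proc7, proc8, proc9.

proc2, proc6, proc7, proc8, proc9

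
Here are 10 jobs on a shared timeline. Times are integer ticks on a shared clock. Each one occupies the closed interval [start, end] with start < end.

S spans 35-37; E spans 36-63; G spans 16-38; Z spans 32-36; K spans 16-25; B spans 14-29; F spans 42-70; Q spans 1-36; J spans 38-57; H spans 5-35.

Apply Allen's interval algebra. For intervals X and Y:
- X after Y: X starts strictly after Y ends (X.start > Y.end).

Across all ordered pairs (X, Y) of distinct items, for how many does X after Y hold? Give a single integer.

20

Checking all 90 ordered pairs for relation 'after'; matching pairs in alphabetical order:
(E, B): E after B ✓
(E, H): E after H ✓
(E, K): E after K ✓
(F, B): F after B ✓
(F, G): F after G ✓
(F, H): F after H ✓
(F, K): F after K ✓
(F, Q): F after Q ✓
(F, S): F after S ✓
(F, Z): F after Z ✓
(J, B): J after B ✓
(J, H): J after H ✓
(J, K): J after K ✓
(J, Q): J after Q ✓
(J, S): J after S ✓
(J, Z): J after Z ✓
(S, B): S after B ✓
(S, K): S after K ✓
(Z, B): Z after B ✓
(Z, K): Z after K ✓
Count: 20.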